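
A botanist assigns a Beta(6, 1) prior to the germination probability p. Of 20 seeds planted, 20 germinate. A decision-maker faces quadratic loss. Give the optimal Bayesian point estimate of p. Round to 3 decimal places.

Posterior: Beta(6+20, 1+0) = Beta(26, 1).
Since β = 1 ≤ 1 and α > 1, the Beta density is monotone increasing on [0,1]; the mode is at 1.
Mean = 26/(26+1) = 0.963.
Quadratic loss ⇒ the optimal estimator is the posterior mean.

0.963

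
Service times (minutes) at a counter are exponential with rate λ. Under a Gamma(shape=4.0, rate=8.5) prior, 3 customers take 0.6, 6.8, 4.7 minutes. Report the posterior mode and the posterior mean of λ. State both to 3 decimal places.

MAP: 0.291. Posterior mean: 0.340.

Σ times = 12.1. Posterior: Gamma(shape = 4.0+3 = 7.0, rate = 8.5+12.1 = 20.6).
Mode = (α−1)/β = 6.0/20.6 = 0.291.
Mean = α/β = 7.0/20.6 = 0.340.
Right-skewed posterior ⇒ mode < mean.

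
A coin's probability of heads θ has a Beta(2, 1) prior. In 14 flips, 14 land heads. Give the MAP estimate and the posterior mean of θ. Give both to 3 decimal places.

Posterior: Beta(2+14, 1+0) = Beta(16, 1).
Since β = 1 ≤ 1 and α > 1, the Beta density is monotone increasing on [0,1]; the mode is at 1.
Mean = 16/(16+1) = 0.941.

θ_MAP = 1.000, E[θ|data] = 0.941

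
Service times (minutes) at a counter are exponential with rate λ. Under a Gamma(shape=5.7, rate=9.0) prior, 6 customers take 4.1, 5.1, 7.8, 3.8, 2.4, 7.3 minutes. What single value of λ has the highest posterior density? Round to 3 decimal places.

Σ times = 30.5. Posterior: Gamma(shape = 5.7+6 = 11.7, rate = 9.0+30.5 = 39.5).
Mode = (α−1)/β = 10.7/39.5 = 0.271.
Mean = α/β = 11.7/39.5 = 0.296.
This is the posterior mode — the MAP estimate.

0.271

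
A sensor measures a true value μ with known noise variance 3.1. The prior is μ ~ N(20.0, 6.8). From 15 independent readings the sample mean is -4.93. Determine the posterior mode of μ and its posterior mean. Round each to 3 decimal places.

Posterior for μ is Normal. Precision-weighted mean: (1/6.8·20.0 + 15/3.1·-4.93) / (1/6.8 + 15/3.1) = -4.195.
A Normal posterior is symmetric, so mode = mean.

posterior mode = -4.195, posterior mean = -4.195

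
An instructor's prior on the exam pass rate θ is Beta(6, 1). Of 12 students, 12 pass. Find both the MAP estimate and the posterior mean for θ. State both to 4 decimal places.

MAP: 1.0000. Posterior mean: 0.9474.

Posterior: Beta(6+12, 1+0) = Beta(18, 1).
Since β = 1 ≤ 1 and α > 1, the Beta density is monotone increasing on [0,1]; the mode is at 1.
Mean = 18/(18+1) = 0.9474.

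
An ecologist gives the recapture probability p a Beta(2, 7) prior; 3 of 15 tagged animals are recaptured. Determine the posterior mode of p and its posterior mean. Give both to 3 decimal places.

Posterior: Beta(2+3, 7+12) = Beta(5, 19).
Mode = (5−1)/(5+19−2) = 4/22 = 0.182.
Mean = 5/(5+19) = 5/24 = 0.208.

MAP: 0.182. Posterior mean: 0.208.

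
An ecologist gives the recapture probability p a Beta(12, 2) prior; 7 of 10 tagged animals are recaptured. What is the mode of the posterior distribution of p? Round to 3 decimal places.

Posterior: Beta(12+7, 2+3) = Beta(19, 5).
Mode = (19−1)/(19+5−2) = 18/22 = 0.818.
Mean = 19/(19+5) = 19/24 = 0.792.
This is the posterior mode — the MAP estimate.

0.818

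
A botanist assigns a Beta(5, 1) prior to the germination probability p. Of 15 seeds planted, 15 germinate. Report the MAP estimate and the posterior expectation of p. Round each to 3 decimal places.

MAP estimate = 1.000, posterior expectation = 0.952

Posterior: Beta(5+15, 1+0) = Beta(20, 1).
Since β = 1 ≤ 1 and α > 1, the Beta density is monotone increasing on [0,1]; the mode is at 1.
Mean = 20/(20+1) = 0.952.
Mode > mean: the posterior has a left tail.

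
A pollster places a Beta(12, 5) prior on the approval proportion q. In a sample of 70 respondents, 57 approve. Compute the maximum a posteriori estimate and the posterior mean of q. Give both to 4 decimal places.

MAP = 0.8000, posterior mean = 0.7931

Posterior: Beta(12+57, 5+13) = Beta(69, 18).
Mode = (69−1)/(69+18−2) = 68/85 = 0.8000.
Mean = 69/(69+18) = 69/87 = 0.7931.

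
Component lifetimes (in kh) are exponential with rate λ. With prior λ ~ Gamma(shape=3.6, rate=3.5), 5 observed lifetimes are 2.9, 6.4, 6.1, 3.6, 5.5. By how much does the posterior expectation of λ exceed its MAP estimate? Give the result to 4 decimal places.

0.0357

Σ times = 24.5. Posterior: Gamma(shape = 3.6+5 = 8.6, rate = 3.5+24.5 = 28.0).
Mode = (α−1)/β = 7.6/28.0 = 0.2714.
Mean = α/β = 8.6/28.0 = 0.3071.
Difference = 0.3071 − 0.2714 = 0.0357.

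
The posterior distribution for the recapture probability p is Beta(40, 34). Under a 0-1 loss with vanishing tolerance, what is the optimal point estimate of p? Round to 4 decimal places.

Mode = (40−1)/(40+34−2) = 39/72 = 0.5417.
Mean = 40/(40+34) = 40/74 = 0.5405.
This is the posterior mode — the MAP estimate.

0.5417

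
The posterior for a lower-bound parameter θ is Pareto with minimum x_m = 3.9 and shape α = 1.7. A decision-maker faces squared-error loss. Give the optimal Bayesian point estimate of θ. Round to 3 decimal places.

The Pareto density is strictly decreasing on [x_m, ∞), so the mode is x_m = 3.900.
Mean = α·x_m/(α−1) = 1.7·3.9/0.7 = 9.471.
Squared-error loss ⇒ the optimal estimator is the posterior mean.

9.471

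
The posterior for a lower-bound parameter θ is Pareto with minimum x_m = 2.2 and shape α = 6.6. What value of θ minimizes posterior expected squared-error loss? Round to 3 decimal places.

The Pareto density is strictly decreasing on [x_m, ∞), so the mode is x_m = 2.200.
Mean = α·x_m/(α−1) = 6.6·2.2/5.6 = 2.593.
Squared-error loss ⇒ the optimal estimator is the posterior mean.

2.593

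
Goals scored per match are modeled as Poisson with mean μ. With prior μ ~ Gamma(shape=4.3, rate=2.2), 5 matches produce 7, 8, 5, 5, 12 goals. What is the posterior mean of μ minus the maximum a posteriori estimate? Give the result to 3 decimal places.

0.139

Σ counts = 37. Posterior: Gamma(shape = 4.3+37 = 41.3, rate = 2.2+5 = 7.2).
Mode = (α−1)/β = 40.3/7.2 = 5.597.
Mean = α/β = 41.3/7.2 = 5.736.
Difference = 5.736 − 5.597 = 0.139.
Mean > mode: the posterior has a right tail.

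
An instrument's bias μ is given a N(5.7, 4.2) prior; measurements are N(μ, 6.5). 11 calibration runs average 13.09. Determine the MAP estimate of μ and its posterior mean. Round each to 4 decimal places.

Posterior for μ is Normal. Precision-weighted mean: (1/4.2·5.7 + 11/6.5·13.09) / (1/4.2 + 11/6.5) = 12.1785.
A Normal posterior is symmetric, so mode = mean.

μ_MAP = 12.1785, E[μ|data] = 12.1785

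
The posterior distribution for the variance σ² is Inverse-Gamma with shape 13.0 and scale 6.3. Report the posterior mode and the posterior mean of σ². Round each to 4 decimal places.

MAP: 0.4500. Posterior mean: 0.5250.

Mode = β/(α+1) = 6.3/14.0 = 0.4500.
Mean = β/(α−1) = 6.3/12.0 = 0.5250.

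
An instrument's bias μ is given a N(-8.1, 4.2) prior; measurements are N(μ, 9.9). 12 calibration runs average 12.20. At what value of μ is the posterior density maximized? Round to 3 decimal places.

8.867

Posterior for μ is Normal. Precision-weighted mean: (1/4.2·-8.1 + 12/9.9·12.20) / (1/4.2 + 12/9.9) = 8.867.
A Normal posterior is symmetric, so mode = mean.
This is the posterior mode — the MAP estimate.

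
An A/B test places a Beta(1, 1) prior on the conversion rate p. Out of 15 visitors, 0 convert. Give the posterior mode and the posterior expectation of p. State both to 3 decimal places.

MAP = 0.000, posterior mean = 0.059

Posterior: Beta(1+0, 1+15) = Beta(1, 16).
Since α = 1 ≤ 1 and β > 1, the Beta density is monotone decreasing on [0,1]; the mode is at 0.
Mean = 1/(1+16) = 0.059.
The posterior is right-skewed, so the mean exceeds the mode.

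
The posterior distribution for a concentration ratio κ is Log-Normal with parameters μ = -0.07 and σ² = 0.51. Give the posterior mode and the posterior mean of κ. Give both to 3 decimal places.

Mode = exp(μ − σ²) = exp(-0.58) = 0.560.
Mean = exp(μ + σ²/2) = exp(0.185) = 1.203.
Mean > mode: the posterior has a right tail.

MAP = 0.560, posterior mean = 1.203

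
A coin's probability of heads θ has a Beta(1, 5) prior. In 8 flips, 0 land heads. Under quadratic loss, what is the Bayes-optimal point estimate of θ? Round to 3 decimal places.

0.071

Posterior: Beta(1+0, 5+8) = Beta(1, 13).
Since α = 1 ≤ 1 and β > 1, the Beta density is monotone decreasing on [0,1]; the mode is at 0.
Mean = 1/(1+13) = 0.071.
Quadratic loss ⇒ the optimal estimator is the posterior mean.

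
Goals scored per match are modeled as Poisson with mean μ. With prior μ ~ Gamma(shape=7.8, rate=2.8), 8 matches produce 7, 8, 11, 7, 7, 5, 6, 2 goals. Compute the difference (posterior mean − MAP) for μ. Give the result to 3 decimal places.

0.093

Σ counts = 53. Posterior: Gamma(shape = 7.8+53 = 60.8, rate = 2.8+8 = 10.8).
Mode = (α−1)/β = 59.8/10.8 = 5.537.
Mean = α/β = 60.8/10.8 = 5.630.
Difference = 5.630 − 5.537 = 0.093.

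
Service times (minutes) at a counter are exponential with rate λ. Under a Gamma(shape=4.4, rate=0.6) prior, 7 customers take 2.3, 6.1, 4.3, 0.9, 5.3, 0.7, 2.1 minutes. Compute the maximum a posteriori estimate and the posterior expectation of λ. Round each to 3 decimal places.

Σ times = 21.7. Posterior: Gamma(shape = 4.4+7 = 11.4, rate = 0.6+21.7 = 22.3).
Mode = (α−1)/β = 10.4/22.3 = 0.466.
Mean = α/β = 11.4/22.3 = 0.511.

λ_MAP = 0.466, E[λ|data] = 0.511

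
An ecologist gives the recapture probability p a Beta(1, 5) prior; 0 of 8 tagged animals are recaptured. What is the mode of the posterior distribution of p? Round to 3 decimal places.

0.000

Posterior: Beta(1+0, 5+8) = Beta(1, 13).
Since α = 1 ≤ 1 and β > 1, the Beta density is monotone decreasing on [0,1]; the mode is at 0.
Mean = 1/(1+13) = 0.071.
This is the posterior mode — the MAP estimate.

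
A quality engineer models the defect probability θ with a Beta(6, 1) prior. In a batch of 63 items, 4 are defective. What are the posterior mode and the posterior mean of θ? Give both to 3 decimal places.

Posterior: Beta(6+4, 1+59) = Beta(10, 60).
Mode = (10−1)/(10+60−2) = 9/68 = 0.132.
Mean = 10/(10+60) = 10/70 = 0.143.
The mean is pulled above the mode by the posterior's right skew.

MAP: 0.132. Posterior mean: 0.143.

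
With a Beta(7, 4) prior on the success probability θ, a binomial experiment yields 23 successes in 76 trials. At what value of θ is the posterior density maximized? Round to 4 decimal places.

Posterior: Beta(7+23, 4+53) = Beta(30, 57).
Mode = (30−1)/(30+57−2) = 29/85 = 0.3412.
Mean = 30/(30+57) = 30/87 = 0.3448.
This is the posterior mode — the MAP estimate.

0.3412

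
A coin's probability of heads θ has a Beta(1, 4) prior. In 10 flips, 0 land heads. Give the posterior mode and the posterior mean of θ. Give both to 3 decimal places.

MAP = 0.000; posterior mean = 0.067

Posterior: Beta(1+0, 4+10) = Beta(1, 14).
Since α = 1 ≤ 1 and β > 1, the Beta density is monotone decreasing on [0,1]; the mode is at 0.
Mean = 1/(1+14) = 0.067.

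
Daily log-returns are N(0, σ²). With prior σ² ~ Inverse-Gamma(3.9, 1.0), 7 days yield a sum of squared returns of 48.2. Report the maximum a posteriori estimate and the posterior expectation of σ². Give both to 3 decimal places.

MAP = 2.988, posterior mean = 3.922

Posterior: Inverse-Gamma(shape = 3.9+7/2 = 7.4, scale = 1.0+48.2/2 = 25.1).
Mode = β/(α+1) = 25.1/8.4 = 2.988.
Mean = β/(α−1) = 25.1/6.4 = 3.922.
Mean > mode: the posterior has a right tail.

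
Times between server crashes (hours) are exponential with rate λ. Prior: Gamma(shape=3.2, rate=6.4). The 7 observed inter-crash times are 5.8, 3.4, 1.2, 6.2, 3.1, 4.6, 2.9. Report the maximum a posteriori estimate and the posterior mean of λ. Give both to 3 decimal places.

Σ times = 27.2. Posterior: Gamma(shape = 3.2+7 = 10.2, rate = 6.4+27.2 = 33.6).
Mode = (α−1)/β = 9.2/33.6 = 0.274.
Mean = α/β = 10.2/33.6 = 0.304.
The posterior is right-skewed, so the mean exceeds the mode.

MAP = 0.274, posterior mean = 0.304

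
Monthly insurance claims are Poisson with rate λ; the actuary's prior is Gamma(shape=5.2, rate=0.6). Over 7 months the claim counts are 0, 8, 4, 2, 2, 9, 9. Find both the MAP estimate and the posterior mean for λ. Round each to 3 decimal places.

Σ counts = 34. Posterior: Gamma(shape = 5.2+34 = 39.2, rate = 0.6+7 = 7.6).
Mode = (α−1)/β = 38.2/7.6 = 5.026.
Mean = α/β = 39.2/7.6 = 5.158.

λ_MAP = 5.026, E[λ|data] = 5.158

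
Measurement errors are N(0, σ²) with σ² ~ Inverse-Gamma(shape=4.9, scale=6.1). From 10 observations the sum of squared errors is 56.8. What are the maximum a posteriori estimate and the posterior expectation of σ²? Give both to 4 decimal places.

Posterior: Inverse-Gamma(shape = 4.9+10/2 = 9.9, scale = 6.1+56.8/2 = 34.5).
Mode = β/(α+1) = 34.5/10.9 = 3.1651.
Mean = β/(α−1) = 34.5/8.9 = 3.8764.

MAP = 3.1651, posterior mean = 3.8764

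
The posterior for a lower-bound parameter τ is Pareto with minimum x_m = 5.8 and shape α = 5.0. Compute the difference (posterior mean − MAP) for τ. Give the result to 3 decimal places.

The Pareto density is strictly decreasing on [x_m, ∞), so the mode is x_m = 5.800.
Mean = α·x_m/(α−1) = 5.0·5.8/4.0 = 7.250.
Difference = 7.250 − 5.800 = 1.450.
The mean is pulled above the mode by the posterior's right skew.

1.450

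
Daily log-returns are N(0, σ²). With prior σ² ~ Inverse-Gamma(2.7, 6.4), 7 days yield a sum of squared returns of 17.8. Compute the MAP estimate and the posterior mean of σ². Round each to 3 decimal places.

MAP estimate = 2.125, posterior mean = 2.942

Posterior: Inverse-Gamma(shape = 2.7+7/2 = 6.2, scale = 6.4+17.8/2 = 15.3).
Mode = β/(α+1) = 15.3/7.2 = 2.125.
Mean = β/(α−1) = 15.3/5.2 = 2.942.
The mean is pulled above the mode by the posterior's right skew.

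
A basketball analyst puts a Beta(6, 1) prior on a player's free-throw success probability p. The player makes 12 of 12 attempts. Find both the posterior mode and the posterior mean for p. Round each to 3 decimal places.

Posterior: Beta(6+12, 1+0) = Beta(18, 1).
Since β = 1 ≤ 1 and α > 1, the Beta density is monotone increasing on [0,1]; the mode is at 1.
Mean = 18/(18+1) = 0.947.

MAP = 1.000, posterior mean = 0.947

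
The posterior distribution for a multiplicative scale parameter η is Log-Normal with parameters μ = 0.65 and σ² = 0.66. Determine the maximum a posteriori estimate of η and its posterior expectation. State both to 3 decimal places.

MAP: 0.990. Posterior mean: 2.664.

Mode = exp(μ − σ²) = exp(-0.01) = 0.990.
Mean = exp(μ + σ²/2) = exp(0.980) = 2.664.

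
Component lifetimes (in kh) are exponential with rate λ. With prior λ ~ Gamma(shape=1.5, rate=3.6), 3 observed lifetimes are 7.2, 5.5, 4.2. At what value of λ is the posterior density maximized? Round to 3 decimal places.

0.171

Σ times = 16.9. Posterior: Gamma(shape = 1.5+3 = 4.5, rate = 3.6+16.9 = 20.5).
Mode = (α−1)/β = 3.5/20.5 = 0.171.
Mean = α/β = 4.5/20.5 = 0.220.
This is the posterior mode — the MAP estimate.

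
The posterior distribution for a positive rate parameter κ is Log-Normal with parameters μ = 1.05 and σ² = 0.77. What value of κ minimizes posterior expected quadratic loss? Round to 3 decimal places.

Mode = exp(μ − σ²) = exp(0.28) = 1.323.
Mean = exp(μ + σ²/2) = exp(1.435) = 4.200.
Quadratic loss ⇒ the optimal estimator is the posterior mean.

4.200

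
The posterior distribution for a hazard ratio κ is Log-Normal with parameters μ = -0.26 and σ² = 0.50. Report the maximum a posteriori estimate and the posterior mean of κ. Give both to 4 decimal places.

MAP: 0.4677. Posterior mean: 0.9900.

Mode = exp(μ − σ²) = exp(-0.76) = 0.4677.
Mean = exp(μ + σ²/2) = exp(-0.010) = 0.9900.
Mean > mode: the posterior has a right tail.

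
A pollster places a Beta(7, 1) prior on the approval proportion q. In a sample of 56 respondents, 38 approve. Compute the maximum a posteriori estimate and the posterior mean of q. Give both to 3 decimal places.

maximum a posteriori estimate = 0.710, posterior mean = 0.703

Posterior: Beta(7+38, 1+18) = Beta(45, 19).
Mode = (45−1)/(45+19−2) = 44/62 = 0.710.
Mean = 45/(45+19) = 45/64 = 0.703.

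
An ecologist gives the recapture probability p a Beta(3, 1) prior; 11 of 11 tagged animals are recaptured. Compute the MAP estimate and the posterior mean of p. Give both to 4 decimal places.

Posterior: Beta(3+11, 1+0) = Beta(14, 1).
Since β = 1 ≤ 1 and α > 1, the Beta density is monotone increasing on [0,1]; the mode is at 1.
Mean = 14/(14+1) = 0.9333.

MAP: 1.0000. Posterior mean: 0.9333.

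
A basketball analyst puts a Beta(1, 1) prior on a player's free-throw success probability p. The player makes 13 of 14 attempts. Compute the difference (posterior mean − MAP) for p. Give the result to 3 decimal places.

-0.054

Posterior: Beta(1+13, 1+1) = Beta(14, 2).
Mode = (14−1)/(14+2−2) = 13/14 = 0.929.
Mean = 14/(14+2) = 14/16 = 0.875.
Difference = 0.875 − 0.929 = -0.054.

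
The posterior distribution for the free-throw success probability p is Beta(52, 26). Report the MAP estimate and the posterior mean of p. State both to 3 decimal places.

MAP = 0.671, posterior mean = 0.667

Mode = (52−1)/(52+26−2) = 51/76 = 0.671.
Mean = 52/(52+26) = 52/78 = 0.667.
The posterior is left-skewed, so the mode exceeds the mean.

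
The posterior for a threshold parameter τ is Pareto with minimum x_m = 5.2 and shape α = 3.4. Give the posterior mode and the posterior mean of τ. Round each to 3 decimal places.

The Pareto density is strictly decreasing on [x_m, ∞), so the mode is x_m = 5.200.
Mean = α·x_m/(α−1) = 3.4·5.2/2.4 = 7.367.

MAP = 5.200; posterior mean = 7.367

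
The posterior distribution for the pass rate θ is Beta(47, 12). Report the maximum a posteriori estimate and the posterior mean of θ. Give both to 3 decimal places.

Mode = (47−1)/(47+12−2) = 46/57 = 0.807.
Mean = 47/(47+12) = 47/59 = 0.797.

MAP: 0.807. Posterior mean: 0.797.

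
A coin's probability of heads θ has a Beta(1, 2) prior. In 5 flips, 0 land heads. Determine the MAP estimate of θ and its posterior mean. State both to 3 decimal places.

Posterior: Beta(1+0, 2+5) = Beta(1, 7).
Since α = 1 ≤ 1 and β > 1, the Beta density is monotone decreasing on [0,1]; the mode is at 0.
Mean = 1/(1+7) = 0.125.

MAP: 0.000. Posterior mean: 0.125.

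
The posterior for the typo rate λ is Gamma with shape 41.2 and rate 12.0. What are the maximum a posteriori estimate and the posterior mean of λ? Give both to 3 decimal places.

Mode = (α−1)/β = 40.2/12.0 = 3.350.
Mean = α/β = 41.2/12.0 = 3.433.

λ_MAP = 3.350, E[λ|data] = 3.433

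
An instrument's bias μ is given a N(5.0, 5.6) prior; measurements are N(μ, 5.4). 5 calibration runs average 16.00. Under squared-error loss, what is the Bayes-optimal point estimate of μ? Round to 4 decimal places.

14.2216

Posterior for μ is Normal. Precision-weighted mean: (1/5.6·5.0 + 5/5.4·16.00) / (1/5.6 + 5/5.4) = 14.2216.
A Normal posterior is symmetric, so mode = mean.
Squared-error loss ⇒ the optimal estimator is the posterior mean.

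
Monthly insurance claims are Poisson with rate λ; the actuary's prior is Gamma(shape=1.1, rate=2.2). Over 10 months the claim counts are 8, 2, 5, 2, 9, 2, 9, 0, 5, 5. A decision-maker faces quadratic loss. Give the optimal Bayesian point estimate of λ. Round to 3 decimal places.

Σ counts = 47. Posterior: Gamma(shape = 1.1+47 = 48.1, rate = 2.2+10 = 12.2).
Mode = (α−1)/β = 47.1/12.2 = 3.861.
Mean = α/β = 48.1/12.2 = 3.943.
Quadratic loss ⇒ the optimal estimator is the posterior mean.

3.943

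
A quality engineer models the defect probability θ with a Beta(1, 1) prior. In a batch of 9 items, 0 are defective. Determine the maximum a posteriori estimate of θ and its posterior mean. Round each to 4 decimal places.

θ_MAP = 0.0000, E[θ|data] = 0.0909

Posterior: Beta(1+0, 1+9) = Beta(1, 10).
Since α = 1 ≤ 1 and β > 1, the Beta density is monotone decreasing on [0,1]; the mode is at 0.
Mean = 1/(1+10) = 0.0909.
Right-skewed posterior ⇒ mode < mean.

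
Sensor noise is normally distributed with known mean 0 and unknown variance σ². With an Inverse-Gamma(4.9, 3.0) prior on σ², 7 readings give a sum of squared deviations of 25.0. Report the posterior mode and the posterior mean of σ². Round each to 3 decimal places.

MAP = 1.649; posterior mean = 2.095

Posterior: Inverse-Gamma(shape = 4.9+7/2 = 8.4, scale = 3.0+25.0/2 = 15.5).
Mode = β/(α+1) = 15.5/9.4 = 1.649.
Mean = β/(α−1) = 15.5/7.4 = 2.095.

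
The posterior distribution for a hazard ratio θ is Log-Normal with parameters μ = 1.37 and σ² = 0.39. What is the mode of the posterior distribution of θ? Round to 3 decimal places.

Mode = exp(μ − σ²) = exp(0.98) = 2.664.
Mean = exp(μ + σ²/2) = exp(1.565) = 4.783.
This is the posterior mode — the MAP estimate.

2.664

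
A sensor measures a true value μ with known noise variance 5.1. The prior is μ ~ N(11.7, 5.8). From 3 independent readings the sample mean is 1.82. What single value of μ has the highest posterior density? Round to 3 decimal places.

4.059

Posterior for μ is Normal. Precision-weighted mean: (1/5.8·11.7 + 3/5.1·1.82) / (1/5.8 + 3/5.1) = 4.059.
A Normal posterior is symmetric, so mode = mean.
This is the posterior mode — the MAP estimate.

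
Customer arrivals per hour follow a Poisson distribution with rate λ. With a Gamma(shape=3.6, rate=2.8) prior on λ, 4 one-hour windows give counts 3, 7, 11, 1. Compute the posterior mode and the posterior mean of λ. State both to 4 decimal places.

Σ counts = 22. Posterior: Gamma(shape = 3.6+22 = 25.6, rate = 2.8+4 = 6.8).
Mode = (α−1)/β = 24.6/6.8 = 3.6176.
Mean = α/β = 25.6/6.8 = 3.7647.
The posterior is right-skewed, so the mean exceeds the mode.

posterior mode = 3.6176, posterior mean = 3.7647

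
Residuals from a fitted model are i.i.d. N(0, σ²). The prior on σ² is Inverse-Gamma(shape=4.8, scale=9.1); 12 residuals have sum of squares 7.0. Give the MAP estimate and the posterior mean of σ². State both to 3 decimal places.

MAP: 1.068. Posterior mean: 1.286.

Posterior: Inverse-Gamma(shape = 4.8+12/2 = 10.8, scale = 9.1+7.0/2 = 12.6).
Mode = β/(α+1) = 12.6/11.8 = 1.068.
Mean = β/(α−1) = 12.6/9.8 = 1.286.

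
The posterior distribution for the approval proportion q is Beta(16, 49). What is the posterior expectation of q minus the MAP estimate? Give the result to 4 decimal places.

Mode = (16−1)/(16+49−2) = 15/63 = 0.2381.
Mean = 16/(16+49) = 16/65 = 0.2462.
Difference = 0.2462 − 0.2381 = 0.0081.
The mean is pulled above the mode by the posterior's right skew.

0.0081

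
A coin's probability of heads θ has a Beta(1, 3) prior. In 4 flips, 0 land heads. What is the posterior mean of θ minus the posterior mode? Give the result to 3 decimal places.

0.125

Posterior: Beta(1+0, 3+4) = Beta(1, 7).
Since α = 1 ≤ 1 and β > 1, the Beta density is monotone decreasing on [0,1]; the mode is at 0.
Mean = 1/(1+7) = 0.125.
Difference = 0.125 − 0.000 = 0.125.
The mean is pulled above the mode by the posterior's right skew.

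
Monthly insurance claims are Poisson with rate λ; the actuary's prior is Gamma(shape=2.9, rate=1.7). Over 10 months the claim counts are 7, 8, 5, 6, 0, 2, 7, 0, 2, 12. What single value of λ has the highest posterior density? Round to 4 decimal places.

Σ counts = 49. Posterior: Gamma(shape = 2.9+49 = 51.9, rate = 1.7+10 = 11.7).
Mode = (α−1)/β = 50.9/11.7 = 4.3504.
Mean = α/β = 51.9/11.7 = 4.4359.
This is the posterior mode — the MAP estimate.

4.3504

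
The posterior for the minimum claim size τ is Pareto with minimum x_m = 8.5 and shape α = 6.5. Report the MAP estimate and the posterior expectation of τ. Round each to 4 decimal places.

τ_MAP = 8.5000, E[τ|data] = 10.0455

The Pareto density is strictly decreasing on [x_m, ∞), so the mode is x_m = 8.5000.
Mean = α·x_m/(α−1) = 6.5·8.5/5.5 = 10.0455.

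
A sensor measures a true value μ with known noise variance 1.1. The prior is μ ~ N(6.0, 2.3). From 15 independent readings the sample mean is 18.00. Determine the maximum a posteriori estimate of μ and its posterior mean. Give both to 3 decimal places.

MAP = 17.629, posterior mean = 17.629

Posterior for μ is Normal. Precision-weighted mean: (1/2.3·6.0 + 15/1.1·18.00) / (1/2.3 + 15/1.1) = 17.629.
A Normal posterior is symmetric, so mode = mean.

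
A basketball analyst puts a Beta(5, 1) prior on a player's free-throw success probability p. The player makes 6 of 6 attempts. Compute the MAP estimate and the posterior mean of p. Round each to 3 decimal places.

p_MAP = 1.000, E[p|data] = 0.917

Posterior: Beta(5+6, 1+0) = Beta(11, 1).
Since β = 1 ≤ 1 and α > 1, the Beta density is monotone increasing on [0,1]; the mode is at 1.
Mean = 11/(11+1) = 0.917.
The mean is pulled below the mode by the posterior's left skew.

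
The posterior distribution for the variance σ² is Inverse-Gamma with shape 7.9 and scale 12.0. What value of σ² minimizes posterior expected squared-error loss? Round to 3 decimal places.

Mode = β/(α+1) = 12.0/8.9 = 1.348.
Mean = β/(α−1) = 12.0/6.9 = 1.739.
Squared-error loss ⇒ the optimal estimator is the posterior mean.

1.739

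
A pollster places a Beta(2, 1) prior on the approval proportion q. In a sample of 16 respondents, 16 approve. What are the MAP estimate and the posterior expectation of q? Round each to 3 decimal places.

Posterior: Beta(2+16, 1+0) = Beta(18, 1).
Since β = 1 ≤ 1 and α > 1, the Beta density is monotone increasing on [0,1]; the mode is at 1.
Mean = 18/(18+1) = 0.947.

MAP estimate = 1.000, posterior expectation = 0.947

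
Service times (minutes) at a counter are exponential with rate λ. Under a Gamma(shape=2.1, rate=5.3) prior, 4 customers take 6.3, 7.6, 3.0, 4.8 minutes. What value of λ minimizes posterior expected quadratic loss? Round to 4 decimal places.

0.2259

Σ times = 21.7. Posterior: Gamma(shape = 2.1+4 = 6.1, rate = 5.3+21.7 = 27.0).
Mode = (α−1)/β = 5.1/27.0 = 0.1889.
Mean = α/β = 6.1/27.0 = 0.2259.
Quadratic loss ⇒ the optimal estimator is the posterior mean.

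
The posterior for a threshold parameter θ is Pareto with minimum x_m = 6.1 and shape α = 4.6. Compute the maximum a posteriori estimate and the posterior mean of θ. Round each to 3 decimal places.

The Pareto density is strictly decreasing on [x_m, ∞), so the mode is x_m = 6.100.
Mean = α·x_m/(α−1) = 4.6·6.1/3.6 = 7.794.

MAP = 6.100, posterior mean = 7.794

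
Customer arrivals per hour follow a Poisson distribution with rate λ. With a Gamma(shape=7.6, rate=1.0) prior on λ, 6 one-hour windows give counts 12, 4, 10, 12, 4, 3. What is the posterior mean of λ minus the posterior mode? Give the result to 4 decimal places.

0.1429

Σ counts = 45. Posterior: Gamma(shape = 7.6+45 = 52.6, rate = 1.0+6 = 7.0).
Mode = (α−1)/β = 51.6/7.0 = 7.3714.
Mean = α/β = 52.6/7.0 = 7.5143.
Difference = 7.5143 − 7.3714 = 0.1429.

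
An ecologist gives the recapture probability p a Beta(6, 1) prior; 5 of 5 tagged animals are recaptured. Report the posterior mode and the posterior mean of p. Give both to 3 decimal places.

posterior mode = 1.000, posterior mean = 0.917

Posterior: Beta(6+5, 1+0) = Beta(11, 1).
Since β = 1 ≤ 1 and α > 1, the Beta density is monotone increasing on [0,1]; the mode is at 1.
Mean = 11/(11+1) = 0.917.
Left-skewed posterior ⇒ mean < mode.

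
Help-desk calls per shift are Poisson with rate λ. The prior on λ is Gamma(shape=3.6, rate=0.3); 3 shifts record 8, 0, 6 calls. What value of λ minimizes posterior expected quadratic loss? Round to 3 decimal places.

5.333

Σ counts = 14. Posterior: Gamma(shape = 3.6+14 = 17.6, rate = 0.3+3 = 3.3).
Mode = (α−1)/β = 16.6/3.3 = 5.030.
Mean = α/β = 17.6/3.3 = 5.333.
Quadratic loss ⇒ the optimal estimator is the posterior mean.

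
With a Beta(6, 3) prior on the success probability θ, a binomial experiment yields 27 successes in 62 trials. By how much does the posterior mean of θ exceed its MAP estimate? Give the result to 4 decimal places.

0.0010

Posterior: Beta(6+27, 3+35) = Beta(33, 38).
Mode = (33−1)/(33+38−2) = 32/69 = 0.4638.
Mean = 33/(33+38) = 33/71 = 0.4648.
Difference = 0.4648 − 0.4638 = 0.0010.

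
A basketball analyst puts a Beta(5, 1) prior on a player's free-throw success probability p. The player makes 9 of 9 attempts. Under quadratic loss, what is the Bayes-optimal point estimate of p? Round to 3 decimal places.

0.933

Posterior: Beta(5+9, 1+0) = Beta(14, 1).
Since β = 1 ≤ 1 and α > 1, the Beta density is monotone increasing on [0,1]; the mode is at 1.
Mean = 14/(14+1) = 0.933.
Quadratic loss ⇒ the optimal estimator is the posterior mean.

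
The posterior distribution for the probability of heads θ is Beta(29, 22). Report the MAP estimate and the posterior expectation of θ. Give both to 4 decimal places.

Mode = (29−1)/(29+22−2) = 28/49 = 0.5714.
Mean = 29/(29+22) = 29/51 = 0.5686.
The mean is pulled below the mode by the posterior's left skew.

MAP = 0.5714; posterior mean = 0.5686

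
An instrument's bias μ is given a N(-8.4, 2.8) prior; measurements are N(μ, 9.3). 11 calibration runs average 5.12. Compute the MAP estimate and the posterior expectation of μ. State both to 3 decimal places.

Posterior for μ is Normal. Precision-weighted mean: (1/2.8·-8.4 + 11/9.3·5.12) / (1/2.8 + 11/9.3) = 1.984.
A Normal posterior is symmetric, so mode = mean.

μ_MAP = 1.984, E[μ|data] = 1.984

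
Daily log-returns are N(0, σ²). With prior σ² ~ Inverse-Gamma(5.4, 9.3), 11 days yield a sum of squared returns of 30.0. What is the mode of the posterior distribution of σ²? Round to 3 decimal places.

2.042

Posterior: Inverse-Gamma(shape = 5.4+11/2 = 10.9, scale = 9.3+30.0/2 = 24.3).
Mode = β/(α+1) = 24.3/11.9 = 2.042.
Mean = β/(α−1) = 24.3/9.9 = 2.455.
This is the posterior mode — the MAP estimate.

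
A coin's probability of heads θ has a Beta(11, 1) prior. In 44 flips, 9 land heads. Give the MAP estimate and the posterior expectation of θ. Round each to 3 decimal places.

Posterior: Beta(11+9, 1+35) = Beta(20, 36).
Mode = (20−1)/(20+36−2) = 19/54 = 0.352.
Mean = 20/(20+36) = 20/56 = 0.357.

θ_MAP = 0.352, E[θ|data] = 0.357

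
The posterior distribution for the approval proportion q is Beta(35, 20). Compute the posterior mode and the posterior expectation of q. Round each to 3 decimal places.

Mode = (35−1)/(35+20−2) = 34/53 = 0.642.
Mean = 35/(35+20) = 35/55 = 0.636.

MAP = 0.642, posterior mean = 0.636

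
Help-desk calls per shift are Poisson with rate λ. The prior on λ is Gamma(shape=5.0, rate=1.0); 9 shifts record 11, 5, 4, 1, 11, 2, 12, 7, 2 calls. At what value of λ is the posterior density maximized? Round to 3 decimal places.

Σ counts = 55. Posterior: Gamma(shape = 5.0+55 = 60.0, rate = 1.0+9 = 10.0).
Mode = (α−1)/β = 59.0/10.0 = 5.900.
Mean = α/β = 60.0/10.0 = 6.000.
This is the posterior mode — the MAP estimate.

5.900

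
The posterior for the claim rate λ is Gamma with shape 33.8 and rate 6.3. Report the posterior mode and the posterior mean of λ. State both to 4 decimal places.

Mode = (α−1)/β = 32.8/6.3 = 5.2063.
Mean = α/β = 33.8/6.3 = 5.3651.
The posterior is right-skewed, so the mean exceeds the mode.

MAP: 5.2063. Posterior mean: 5.3651.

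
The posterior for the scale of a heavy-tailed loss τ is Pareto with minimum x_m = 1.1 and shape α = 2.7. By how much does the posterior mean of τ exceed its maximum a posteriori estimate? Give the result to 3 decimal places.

0.647

The Pareto density is strictly decreasing on [x_m, ∞), so the mode is x_m = 1.100.
Mean = α·x_m/(α−1) = 2.7·1.1/1.7 = 1.747.
Difference = 1.747 − 1.100 = 0.647.
Mean > mode: the posterior has a right tail.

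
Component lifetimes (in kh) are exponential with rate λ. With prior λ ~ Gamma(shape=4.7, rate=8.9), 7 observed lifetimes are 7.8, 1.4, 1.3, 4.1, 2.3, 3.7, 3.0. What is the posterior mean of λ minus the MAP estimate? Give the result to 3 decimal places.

0.031

Σ times = 23.6. Posterior: Gamma(shape = 4.7+7 = 11.7, rate = 8.9+23.6 = 32.5).
Mode = (α−1)/β = 10.7/32.5 = 0.329.
Mean = α/β = 11.7/32.5 = 0.360.
Difference = 0.360 − 0.329 = 0.031.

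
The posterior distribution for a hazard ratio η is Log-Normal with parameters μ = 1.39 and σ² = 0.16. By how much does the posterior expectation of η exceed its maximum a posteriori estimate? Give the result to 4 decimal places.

0.9280

Mode = exp(μ − σ²) = exp(1.23) = 3.4212.
Mean = exp(μ + σ²/2) = exp(1.470) = 4.3492.
Difference = 4.3492 − 3.4212 = 0.9280.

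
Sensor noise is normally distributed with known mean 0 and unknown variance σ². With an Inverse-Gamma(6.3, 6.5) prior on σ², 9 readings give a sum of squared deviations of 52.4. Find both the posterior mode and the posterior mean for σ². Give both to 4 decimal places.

MAP: 2.7712. Posterior mean: 3.3367.

Posterior: Inverse-Gamma(shape = 6.3+9/2 = 10.8, scale = 6.5+52.4/2 = 32.7).
Mode = β/(α+1) = 32.7/11.8 = 2.7712.
Mean = β/(α−1) = 32.7/9.8 = 3.3367.
Right-skewed posterior ⇒ mode < mean.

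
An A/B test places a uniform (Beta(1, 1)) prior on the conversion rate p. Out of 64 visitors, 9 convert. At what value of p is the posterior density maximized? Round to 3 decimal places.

0.141

Posterior: Beta(1+9, 1+55) = Beta(10, 56).
Mode = (10−1)/(10+56−2) = 9/64 = 0.141.
With a flat prior the MAP equals the MLE, 9/64.
Mean = 10/(10+56) = 10/66 = 0.152.
This is the posterior mode — the MAP estimate.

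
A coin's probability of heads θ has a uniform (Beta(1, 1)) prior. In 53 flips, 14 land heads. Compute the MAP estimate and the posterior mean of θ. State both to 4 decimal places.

Posterior: Beta(1+14, 1+39) = Beta(15, 40).
Mode = (15−1)/(15+40−2) = 14/53 = 0.2642.
With a flat prior the MAP equals the MLE, 14/53.
Mean = 15/(15+40) = 15/55 = 0.2727.

MAP = 0.2642, posterior mean = 0.2727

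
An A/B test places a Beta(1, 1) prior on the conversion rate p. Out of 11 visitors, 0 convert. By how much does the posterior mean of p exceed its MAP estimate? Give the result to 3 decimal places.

0.077

Posterior: Beta(1+0, 1+11) = Beta(1, 12).
Since α = 1 ≤ 1 and β > 1, the Beta density is monotone decreasing on [0,1]; the mode is at 0.
Mean = 1/(1+12) = 0.077.
Difference = 0.077 − 0.000 = 0.077.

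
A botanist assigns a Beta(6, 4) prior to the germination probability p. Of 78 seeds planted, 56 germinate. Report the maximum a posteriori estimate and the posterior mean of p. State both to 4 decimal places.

Posterior: Beta(6+56, 4+22) = Beta(62, 26).
Mode = (62−1)/(62+26−2) = 61/86 = 0.7093.
Mean = 62/(62+26) = 62/88 = 0.7045.
The mean is pulled below the mode by the posterior's left skew.

MAP = 0.7093, posterior mean = 0.7045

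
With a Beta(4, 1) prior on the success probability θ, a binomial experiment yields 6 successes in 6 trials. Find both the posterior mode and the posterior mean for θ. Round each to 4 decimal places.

MAP: 1.0000. Posterior mean: 0.9091.

Posterior: Beta(4+6, 1+0) = Beta(10, 1).
Since β = 1 ≤ 1 and α > 1, the Beta density is monotone increasing on [0,1]; the mode is at 1.
Mean = 10/(10+1) = 0.9091.
The posterior is left-skewed, so the mode exceeds the mean.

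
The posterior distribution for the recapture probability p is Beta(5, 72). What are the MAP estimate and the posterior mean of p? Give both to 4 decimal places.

MAP estimate = 0.0533, posterior mean = 0.0649

Mode = (5−1)/(5+72−2) = 4/75 = 0.0533.
Mean = 5/(5+72) = 5/77 = 0.0649.
The posterior is right-skewed, so the mean exceeds the mode.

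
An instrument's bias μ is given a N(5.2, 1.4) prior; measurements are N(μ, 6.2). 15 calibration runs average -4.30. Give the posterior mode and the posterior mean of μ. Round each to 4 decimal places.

MAP = -2.1346; posterior mean = -2.1346

Posterior for μ is Normal. Precision-weighted mean: (1/1.4·5.2 + 15/6.2·-4.30) / (1/1.4 + 15/6.2) = -2.1346.
A Normal posterior is symmetric, so mode = mean.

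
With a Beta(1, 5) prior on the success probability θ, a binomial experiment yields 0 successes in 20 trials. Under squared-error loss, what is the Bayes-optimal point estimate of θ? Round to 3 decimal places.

Posterior: Beta(1+0, 5+20) = Beta(1, 25).
Since α = 1 ≤ 1 and β > 1, the Beta density is monotone decreasing on [0,1]; the mode is at 0.
Mean = 1/(1+25) = 0.038.
Squared-error loss ⇒ the optimal estimator is the posterior mean.

0.038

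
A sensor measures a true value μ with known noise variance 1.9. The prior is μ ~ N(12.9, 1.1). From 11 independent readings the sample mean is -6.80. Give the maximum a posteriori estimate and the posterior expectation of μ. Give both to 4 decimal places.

MAP: -4.1264. Posterior mean: -4.1264.

Posterior for μ is Normal. Precision-weighted mean: (1/1.1·12.9 + 11/1.9·-6.80) / (1/1.1 + 11/1.9) = -4.1264.
A Normal posterior is symmetric, so mode = mean.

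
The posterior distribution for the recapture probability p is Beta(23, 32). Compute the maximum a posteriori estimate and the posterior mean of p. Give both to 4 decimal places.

Mode = (23−1)/(23+32−2) = 22/53 = 0.4151.
Mean = 23/(23+32) = 23/55 = 0.4182.
Right-skewed posterior ⇒ mode < mean.

MAP = 0.4151, posterior mean = 0.4182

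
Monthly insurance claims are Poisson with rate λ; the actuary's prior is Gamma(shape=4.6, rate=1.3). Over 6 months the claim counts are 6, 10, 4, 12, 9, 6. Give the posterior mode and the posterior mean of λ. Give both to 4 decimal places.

MAP = 6.9315; posterior mean = 7.0685

Σ counts = 47. Posterior: Gamma(shape = 4.6+47 = 51.6, rate = 1.3+6 = 7.3).
Mode = (α−1)/β = 50.6/7.3 = 6.9315.
Mean = α/β = 51.6/7.3 = 7.0685.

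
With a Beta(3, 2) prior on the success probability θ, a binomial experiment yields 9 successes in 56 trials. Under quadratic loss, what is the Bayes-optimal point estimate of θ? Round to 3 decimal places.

0.197

Posterior: Beta(3+9, 2+47) = Beta(12, 49).
Mode = (12−1)/(12+49−2) = 11/59 = 0.186.
Mean = 12/(12+49) = 12/61 = 0.197.
Quadratic loss ⇒ the optimal estimator is the posterior mean.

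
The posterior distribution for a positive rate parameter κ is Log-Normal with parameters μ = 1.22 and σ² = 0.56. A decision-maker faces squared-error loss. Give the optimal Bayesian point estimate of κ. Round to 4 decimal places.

4.4817

Mode = exp(μ − σ²) = exp(0.66) = 1.9348.
Mean = exp(μ + σ²/2) = exp(1.500) = 4.4817.
Squared-error loss ⇒ the optimal estimator is the posterior mean.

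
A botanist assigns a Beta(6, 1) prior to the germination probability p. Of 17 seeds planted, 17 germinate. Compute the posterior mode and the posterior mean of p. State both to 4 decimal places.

p_MAP = 1.0000, E[p|data] = 0.9583

Posterior: Beta(6+17, 1+0) = Beta(23, 1).
Since β = 1 ≤ 1 and α > 1, the Beta density is monotone increasing on [0,1]; the mode is at 1.
Mean = 23/(23+1) = 0.9583.
The posterior is left-skewed, so the mode exceeds the mean.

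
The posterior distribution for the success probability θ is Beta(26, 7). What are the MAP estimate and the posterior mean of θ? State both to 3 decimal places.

θ_MAP = 0.806, E[θ|data] = 0.788

Mode = (26−1)/(26+7−2) = 25/31 = 0.806.
Mean = 26/(26+7) = 26/33 = 0.788.
The mean is pulled below the mode by the posterior's left skew.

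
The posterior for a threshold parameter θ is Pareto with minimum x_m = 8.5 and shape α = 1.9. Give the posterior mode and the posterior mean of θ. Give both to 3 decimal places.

The Pareto density is strictly decreasing on [x_m, ∞), so the mode is x_m = 8.500.
Mean = α·x_m/(α−1) = 1.9·8.5/0.9 = 17.944.
The mean is pulled above the mode by the posterior's right skew.

MAP = 8.500, posterior mean = 17.944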